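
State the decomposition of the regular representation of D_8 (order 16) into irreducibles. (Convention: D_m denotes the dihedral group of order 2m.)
Each irreducible V_i of dimension d_i appears with multiplicity d_i, i.e. rho_reg = (direct sum over all irreducibles V_i) d_i V_i. The irreducible dimensions for D_8 are 1, 1, 1, 1, 2, 2, 2: 4 irreducibles of dimension 1, each with multiplicity 1; 3 irreducibles of dimension 2, each with multiplicity 2. Total dimension 4*1*1 + 3*2*2 = 16 = |G|.

General theorem: in the regular representation of a finite group G, each irreducible appears with multiplicity equal to its dimension. Check: dim(rho_reg) = sum d_i^2 = 1 + 1 + 1 + 1 + 4 + 4 + 4 = 16 = |G|.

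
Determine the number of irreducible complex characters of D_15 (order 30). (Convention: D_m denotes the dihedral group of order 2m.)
9

Solution. The number of irreducible complex representations of a finite group equals its number of conjugacy classes. D_15 has 9 conjugacy classes ((n+3)/2 for n odd), so D_15 (order 30) has exactly 9 irreducible complex representations.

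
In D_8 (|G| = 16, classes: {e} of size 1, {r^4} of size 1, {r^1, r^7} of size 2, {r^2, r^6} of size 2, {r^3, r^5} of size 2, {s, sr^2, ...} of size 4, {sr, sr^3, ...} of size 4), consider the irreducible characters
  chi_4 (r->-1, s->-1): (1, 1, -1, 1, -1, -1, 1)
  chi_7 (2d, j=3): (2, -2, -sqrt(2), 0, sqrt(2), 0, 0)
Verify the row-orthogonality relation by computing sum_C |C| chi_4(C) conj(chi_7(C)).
Sum = 0; so <chi_4, chi_7> = 0 (distinct irreducibles are orthogonal).

Argument: Compute term by term over conjugacy classes (|C| * chi_4(C) * conj(chi_7(C))):
  1*(1)*conj(2) + 1*(1)*conj(-2) + 2*(-1)*conj(-sqrt(2)) + 2*(1)*conj(0) + 2*(-1)*conj(sqrt(2)) + 4*(-1)*conj(0) + 4*(1)*conj(0)
  = (2) + (-2) + (2*sqrt(2)) + (0) + (-2*sqrt(2)) + (0) + (0)
  = 0.
Dividing by |G| = 16 gives 0/16 = 0, matching the row-orthogonality relation <chi_4, chi_7> = [chi_4 = chi_7].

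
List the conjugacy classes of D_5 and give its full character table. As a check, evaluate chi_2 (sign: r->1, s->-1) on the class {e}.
Conjugacy classes: {e} of size 1, {r^1, r^4} of size 2, {r^2, r^3} of size 2, {s, sr, ..., sr^4} of size 5.
Character table:
  irrep \ class              {e} (size 1)  {r^1, r^4} (size 2)  {r^2, r^3} (size 2)  {s, sr, ..., sr^4} (size 5)
  chi_1 (triv)               1             1                    1                    1                          
  chi_2 (sign: r->1, s->-1)  1             1                    1                    -1                         
  chi_3 (2d, j=1)            2             -1/2 + sqrt(5)/2     -sqrt(5)/2 - 1/2     0                          
  chi_4 (2d, j=2)            2             -sqrt(5)/2 - 1/2     -1/2 + sqrt(5)/2     0                          

Spot check: chi_2 (sign: r->1, s->-1) on {e} = 1.

Derivation: D_5 has order 2*5 = 10 with 4 conjugacy classes, hence 4 irreducibles. Sum of squared dims 1 + 1 + 4 + 4 = 10 = |G|. Linear characters come from the abelianisation; the 2-dimensional irreps have character r^k -> 2*cos(2*pi*j*k/5), reflections -> 0.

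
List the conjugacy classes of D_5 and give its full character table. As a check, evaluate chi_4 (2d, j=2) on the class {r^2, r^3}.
Conjugacy classes: {e} of size 1, {r^1, r^4} of size 2, {r^2, r^3} of size 2, {s, sr, ..., sr^4} of size 5.
Character table:
  irrep \ class              {e} (size 1)  {r^1, r^4} (size 2)  {r^2, r^3} (size 2)  {s, sr, ..., sr^4} (size 5)
  chi_1 (triv)               1             1                    1                    1                          
  chi_2 (sign: r->1, s->-1)  1             1                    1                    -1                         
  chi_3 (2d, j=1)            2             -1/2 + sqrt(5)/2     -sqrt(5)/2 - 1/2     0                          
  chi_4 (2d, j=2)            2             -sqrt(5)/2 - 1/2     -1/2 + sqrt(5)/2     0                          

Spot check: chi_4 (2d, j=2) on {r^2, r^3} = -1/2 + sqrt(5)/2.

Explanation: D_5 has order 2*5 = 10 with 4 conjugacy classes, hence 4 irreducibles. Sum of squared dims 1 + 1 + 4 + 4 = 10 = |G|. Linear characters come from the abelianisation; the 2-dimensional irreps have character r^k -> 2*cos(2*pi*j*k/5), reflections -> 0.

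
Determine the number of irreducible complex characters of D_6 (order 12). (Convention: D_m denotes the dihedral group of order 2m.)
6

Explanation: The number of irreducible complex representations of a finite group equals its number of conjugacy classes. D_6 has 6 conjugacy classes (n/2 + 3 for n even), so D_6 (order 12) has exactly 6 irreducible complex representations.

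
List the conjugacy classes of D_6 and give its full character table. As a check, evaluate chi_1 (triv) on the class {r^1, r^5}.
Conjugacy classes: {e} of size 1, {r^3} of size 1, {r^1, r^5} of size 2, {r^2, r^4} of size 2, {s, sr^2, ...} of size 3, {sr, sr^3, ...} of size 3.
Character table:
  irrep \ class              {e} (size 1)  {r^3} (size 1)  {r^1, r^5} (size 2)  {r^2, r^4} (size 2)  {s, sr^2, ...} (size 3)  {sr, sr^3, ...} (size 3)
  chi_1 (triv)               1             1               1                    1                    1                        1                       
  chi_2 (sign: r->1, s->-1)  1             1               1                    1                    -1                       -1                      
  chi_3 (r->-1, s->1)        1             -1              -1                   1                    1                        -1                      
  chi_4 (r->-1, s->-1)       1             -1              -1                   1                    -1                       1                       
  chi_5 (2d, j=1)            2             -2              1                    -1                   0                        0                       
  chi_6 (2d, j=2)            2             2               -1                   -1                   0                        0                       

Spot check: chi_1 (triv) on {r^1, r^5} = 1.

Justification: D_6 has order 2*6 = 12 with 6 conjugacy classes, hence 6 irreducibles. Sum of squared dims 1 + 1 + 1 + 1 + 4 + 4 = 12 = |G|. Linear characters come from the abelianisation; the 2-dimensional irreps have character r^k -> 2*cos(2*pi*j*k/6), reflections -> 0.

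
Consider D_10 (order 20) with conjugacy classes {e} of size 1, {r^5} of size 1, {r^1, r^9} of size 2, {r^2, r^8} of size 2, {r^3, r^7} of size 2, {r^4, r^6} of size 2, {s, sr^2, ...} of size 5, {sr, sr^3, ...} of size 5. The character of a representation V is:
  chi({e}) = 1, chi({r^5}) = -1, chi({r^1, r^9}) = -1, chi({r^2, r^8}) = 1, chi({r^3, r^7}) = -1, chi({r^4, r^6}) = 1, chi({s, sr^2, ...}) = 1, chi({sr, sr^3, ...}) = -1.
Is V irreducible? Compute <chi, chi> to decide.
Irreducible: <chi, chi> = 1.

Why: <chi, chi> = (1/|G|) sum_C |C| * |chi(C)|^2 = (1/20)[1*|1|^2 + 1*|-1|^2 + 2*|-1|^2 + 2*|1|^2 + 2*|-1|^2 + 2*|1|^2 + 5*|1|^2 + 5*|-1|^2]
  = (1/20)[(1) + (1) + (2) + (2) + (2) + (2) + (5) + (5)] = 20/20 = 1.
A character is irreducible iff <chi, chi> = 1, so this representation is irreducible.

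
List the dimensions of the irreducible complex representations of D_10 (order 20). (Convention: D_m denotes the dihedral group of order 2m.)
Dimensions: 1, 1, 1, 1, 2, 2, 2, 2

Justification: There are 8 irreducibles (= number of conjugacy classes). Their dimensions d_i satisfy sum d_i^2 = |G| = 20: 1 + 1 + 1 + 1 + 4 + 4 + 4 + 4 = 20.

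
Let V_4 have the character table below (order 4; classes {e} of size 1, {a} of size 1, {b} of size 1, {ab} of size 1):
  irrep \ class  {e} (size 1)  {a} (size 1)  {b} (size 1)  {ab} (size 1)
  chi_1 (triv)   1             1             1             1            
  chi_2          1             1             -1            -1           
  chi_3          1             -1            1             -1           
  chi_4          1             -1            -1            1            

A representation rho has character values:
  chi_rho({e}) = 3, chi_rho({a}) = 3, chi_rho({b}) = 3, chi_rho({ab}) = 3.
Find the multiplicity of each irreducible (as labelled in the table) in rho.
Multiplicities: chi_1: 3, chi_2: 0, chi_3: 0, chi_4: 0.

Proof sketch: Use <chi_rho, chi> = (1/|G|) sum_C |C| * chi_rho(C) * conj(chi(C)) with |G| = 4 for each irreducible chi in the table:
  <chi_rho, chi_1> = (1/4)[1*(3)*conj(1) + 1*(3)*conj(1) + 1*(3)*conj(1) + 1*(3)*conj(1)]
      = (1/4)[(3) + (3) + (3) + (3)] = 12/4 = 3
  <chi_rho, chi_2> = (1/4)[1*(3)*conj(1) + 1*(3)*conj(1) + 1*(3)*conj(-1) + 1*(3)*conj(-1)]
      = (1/4)[(3) + (3) + (-3) + (-3)] = 0/4 = 0
  <chi_rho, chi_3> = (1/4)[1*(3)*conj(1) + 1*(3)*conj(-1) + 1*(3)*conj(1) + 1*(3)*conj(-1)]
      = (1/4)[(3) + (-3) + (3) + (-3)] = 0/4 = 0
  <chi_rho, chi_4> = (1/4)[1*(3)*conj(1) + 1*(3)*conj(-1) + 1*(3)*conj(-1) + 1*(3)*conj(1)]
      = (1/4)[(3) + (-3) + (-3) + (3)] = 0/4 = 0
Dimension check: dim(rho) = sum (mult * dim) = 3*1 + 0*1 + 0*1 + 0*1 = 3 = chi_rho(e) = 3.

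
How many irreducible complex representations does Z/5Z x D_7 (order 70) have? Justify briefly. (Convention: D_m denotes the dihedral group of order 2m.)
25

Details: The number of irreducible complex representations of a finite group equals its number of conjugacy classes. For a direct product, #classes(G x H) = #classes(G) * #classes(H). Z/5Z has 5 classes (abelian), D_7 has 5 classes, so 5 * 5 = 25, so Z/5Z x D_7 (order 70) has exactly 25 irreducible complex representations.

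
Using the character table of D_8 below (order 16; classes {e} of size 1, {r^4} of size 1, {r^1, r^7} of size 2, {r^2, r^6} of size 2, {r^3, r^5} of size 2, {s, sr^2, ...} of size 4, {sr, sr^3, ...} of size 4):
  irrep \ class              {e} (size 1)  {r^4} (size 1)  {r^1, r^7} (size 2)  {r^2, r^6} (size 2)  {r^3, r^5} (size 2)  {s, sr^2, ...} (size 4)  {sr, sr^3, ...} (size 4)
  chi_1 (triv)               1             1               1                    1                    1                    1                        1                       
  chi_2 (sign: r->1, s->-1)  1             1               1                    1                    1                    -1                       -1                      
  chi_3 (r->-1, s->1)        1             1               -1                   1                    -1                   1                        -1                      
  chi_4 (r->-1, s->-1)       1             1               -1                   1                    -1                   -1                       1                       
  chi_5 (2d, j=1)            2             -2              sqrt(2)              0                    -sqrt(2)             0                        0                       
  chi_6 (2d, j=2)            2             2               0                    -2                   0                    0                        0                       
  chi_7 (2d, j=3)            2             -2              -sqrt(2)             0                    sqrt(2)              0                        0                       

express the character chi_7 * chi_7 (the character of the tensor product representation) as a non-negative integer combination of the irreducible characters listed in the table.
chi_7 tensor chi_7 = chi_1 + chi_2 + chi_6 (all other irreducibles have multiplicity 0).

Explanation: The character of a tensor product is the pointwise product (chi_7 * chi_7)(C) = chi_7(C) * chi_7(C):
  {e}: (2)*(2), {r^4}: (-2)*(-2), {r^1, r^7}: (-sqrt(2))*(-sqrt(2)), {r^2, r^6}: (0)*(0), {r^3, r^5}: (sqrt(2))*(sqrt(2)), {s, sr^2, ...}: (0)*(0), {sr, sr^3, ...}: (0)*(0)
so (chi_7 * chi_7) takes values
  {e} -> 4, {r^4} -> 4, {r^1, r^7} -> 2, {r^2, r^6} -> 0, {r^3, r^5} -> 2, {s, sr^2, ...} -> 0, {sr, sr^3, ...} -> 0.
Now take the inner product of this character with each irreducible chi from the table, <chi_7*chi_7, chi> = (1/16) sum_C |C| (chi_7*chi_7)(C) conj(chi(C)):
  <chi_7*chi_7, chi_1> = (1/16)[1*(4)*conj(1) + 1*(4)*conj(1) + 2*(2)*conj(1) + 2*(0)*conj(1) + 2*(2)*conj(1) + 4*(0)*conj(1) + 4*(0)*conj(1)]
      = (1/16)[(4) + (4) + (4) + (0) + (4) + (0) + (0)] = 16/16 = 1
  <chi_7*chi_7, chi_2> = (1/16)[1*(4)*conj(1) + 1*(4)*conj(1) + 2*(2)*conj(1) + 2*(0)*conj(1) + 2*(2)*conj(1) + 4*(0)*conj(-1) + 4*(0)*conj(-1)]
      = (1/16)[(4) + (4) + (4) + (0) + (4) + (0) + (0)] = 16/16 = 1
  <chi_7*chi_7, chi_3> = (1/16)[1*(4)*conj(1) + 1*(4)*conj(1) + 2*(2)*conj(-1) + 2*(0)*conj(1) + 2*(2)*conj(-1) + 4*(0)*conj(1) + 4*(0)*conj(-1)]
      = (1/16)[(4) + (4) + (-4) + (0) + (-4) + (0) + (0)] = 0/16 = 0
  <chi_7*chi_7, chi_4> = (1/16)[1*(4)*conj(1) + 1*(4)*conj(1) + 2*(2)*conj(-1) + 2*(0)*conj(1) + 2*(2)*conj(-1) + 4*(0)*conj(-1) + 4*(0)*conj(1)]
      = (1/16)[(4) + (4) + (-4) + (0) + (-4) + (0) + (0)] = 0/16 = 0
  <chi_7*chi_7, chi_5> = (1/16)[1*(4)*conj(2) + 1*(4)*conj(-2) + 2*(2)*conj(sqrt(2)) + 2*(0)*conj(0) + 2*(2)*conj(-sqrt(2)) + 4*(0)*conj(0) + 4*(0)*conj(0)]
      = (1/16)[(8) + (-8) + (4*sqrt(2)) + (0) + (-4*sqrt(2)) + (0) + (0)] = 0/16 = 0
  <chi_7*chi_7, chi_6> = (1/16)[1*(4)*conj(2) + 1*(4)*conj(2) + 2*(2)*conj(0) + 2*(0)*conj(-2) + 2*(2)*conj(0) + 4*(0)*conj(0) + 4*(0)*conj(0)]
      = (1/16)[(8) + (8) + (0) + (0) + (0) + (0) + (0)] = 16/16 = 1
  <chi_7*chi_7, chi_7> = (1/16)[1*(4)*conj(2) + 1*(4)*conj(-2) + 2*(2)*conj(-sqrt(2)) + 2*(0)*conj(0) + 2*(2)*conj(sqrt(2)) + 4*(0)*conj(0) + 4*(0)*conj(0)]
      = (1/16)[(8) + (-8) + (-4*sqrt(2)) + (0) + (4*sqrt(2)) + (0) + (0)] = 0/16 = 0
Hence the multiplicities are chi_1: 1, chi_2: 1, chi_6: 1. Dimension check: dim(chi_7)*dim(chi_7) = 2*2 = 4 and sum (mult * dim) = 1*1 + 1*1 + 1*2 = 4.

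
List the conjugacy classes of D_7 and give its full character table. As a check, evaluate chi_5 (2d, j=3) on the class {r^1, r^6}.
Conjugacy classes: {e} of size 1, {r^1, r^6} of size 2, {r^2, r^5} of size 2, {r^3, r^4} of size 2, {s, sr, ..., sr^6} of size 7.
Character table:
  irrep \ class              {e} (size 1)  {r^1, r^6} (size 2)  {r^2, r^5} (size 2)  {r^3, r^4} (size 2)  {s, sr, ..., sr^6} (size 7)
  chi_1 (triv)               1             1                    1                    1                    1                          
  chi_2 (sign: r->1, s->-1)  1             1                    1                    1                    -1                         
  chi_3 (2d, j=1)            2             2*cos(2*pi/7)        -2*cos(3*pi/7)       -2*cos(pi/7)         0                          
  chi_4 (2d, j=2)            2             -2*cos(3*pi/7)       -2*cos(pi/7)         2*cos(2*pi/7)        0                          
  chi_5 (2d, j=3)            2             -2*cos(pi/7)         2*cos(2*pi/7)        -2*cos(3*pi/7)       0                          

Spot check: chi_5 (2d, j=3) on {r^1, r^6} = -2*cos(pi/7).

D_7 has order 2*7 = 14 with 5 conjugacy classes, hence 5 irreducibles. Sum of squared dims 1 + 1 + 4 + 4 + 4 = 14 = |G|. Linear characters come from the abelianisation; the 2-dimensional irreps have character r^k -> 2*cos(2*pi*j*k/7), reflections -> 0.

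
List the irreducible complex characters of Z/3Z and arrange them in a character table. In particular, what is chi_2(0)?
Character table of Z/3Z (irreps indexed chi_0,...,chi_2 with chi_k(m) = zeta_3^(k*m), zeta_3 = exp(2*pi*i/3)):
  irrep \ class  {0} (size 1)  {1} (size 1)    {2} (size 1)  
  chi_0          1             1               1             
  chi_1          1             exp(2*I*pi/3)   exp(-2*I*pi/3)
  chi_2          1             exp(-2*I*pi/3)  exp(2*I*pi/3) 

Spot check: chi_2(0) = zeta_3^(2*0) = zeta_3^0 = 1.

Z/3Z is abelian, so all 3 irreducible complex representations are 1-dimensional. They are given by chi_k(m) = zeta_3^(k*m) for k = 0,...,2. Row orthogonality: sum_m chi_k(m) conj(chi_l(m)) = 3 * [k = l].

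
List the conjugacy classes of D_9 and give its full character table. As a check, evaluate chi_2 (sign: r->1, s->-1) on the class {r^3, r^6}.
Conjugacy classes: {e} of size 1, {r^1, r^8} of size 2, {r^2, r^7} of size 2, {r^3, r^6} of size 2, {r^4, r^5} of size 2, {s, sr, ..., sr^8} of size 9.
Character table:
  irrep \ class              {e} (size 1)  {r^1, r^8} (size 2)  {r^2, r^7} (size 2)  {r^3, r^6} (size 2)  {r^4, r^5} (size 2)  {s, sr, ..., sr^8} (size 9)
  chi_1 (triv)               1             1                    1                    1                    1                    1                          
  chi_2 (sign: r->1, s->-1)  1             1                    1                    1                    1                    -1                         
  chi_3 (2d, j=1)            2             2*cos(2*pi/9)        2*cos(4*pi/9)        -1                   -2*cos(pi/9)         0                          
  chi_4 (2d, j=2)            2             2*cos(4*pi/9)        -2*cos(pi/9)         -1                   2*cos(2*pi/9)        0                          
  chi_5 (2d, j=3)            2             -1                   -1                   2                    -1                   0                          
  chi_6 (2d, j=4)            2             -2*cos(pi/9)         2*cos(2*pi/9)        -1                   2*cos(4*pi/9)        0                          

Spot check: chi_2 (sign: r->1, s->-1) on {r^3, r^6} = 1.

Justification: D_9 has order 2*9 = 18 with 6 conjugacy classes, hence 6 irreducibles. Sum of squared dims 1 + 1 + 4 + 4 + 4 + 4 = 18 = |G|. Linear characters come from the abelianisation; the 2-dimensional irreps have character r^k -> 2*cos(2*pi*j*k/9), reflections -> 0.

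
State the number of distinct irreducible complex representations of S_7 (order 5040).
15

The number of irreducible complex representations of a finite group equals its number of conjugacy classes. Conjugacy classes in S_7 correspond to cycle types, i.e. partitions of 7; there are p(7) = 15 of them, so S_7 (order 5040) has exactly 15 irreducible complex representations.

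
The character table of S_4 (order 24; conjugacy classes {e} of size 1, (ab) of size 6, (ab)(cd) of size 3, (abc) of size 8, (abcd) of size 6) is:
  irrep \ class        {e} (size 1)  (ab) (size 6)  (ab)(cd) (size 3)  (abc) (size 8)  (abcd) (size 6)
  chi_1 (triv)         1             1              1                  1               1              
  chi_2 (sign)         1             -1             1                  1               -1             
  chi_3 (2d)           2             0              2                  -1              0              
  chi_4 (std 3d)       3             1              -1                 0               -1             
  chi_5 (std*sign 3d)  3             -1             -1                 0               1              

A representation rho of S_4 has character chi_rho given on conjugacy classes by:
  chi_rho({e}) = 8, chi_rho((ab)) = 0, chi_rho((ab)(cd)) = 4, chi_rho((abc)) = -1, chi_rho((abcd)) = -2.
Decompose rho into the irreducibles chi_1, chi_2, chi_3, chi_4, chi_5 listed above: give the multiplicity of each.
Multiplicities: chi_1: 0, chi_2: 1, chi_3: 2, chi_4: 1, chi_5: 0.

Explanation: Use <chi_rho, chi> = (1/|G|) sum_C |C| * chi_rho(C) * conj(chi(C)) with |G| = 24 for each irreducible chi in the table:
  <chi_rho, chi_1> = (1/24)[1*(8)*conj(1) + 6*(0)*conj(1) + 3*(4)*conj(1) + 8*(-1)*conj(1) + 6*(-2)*conj(1)]
      = (1/24)[(8) + (0) + (12) + (-8) + (-12)] = 0/24 = 0
  <chi_rho, chi_2> = (1/24)[1*(8)*conj(1) + 6*(0)*conj(-1) + 3*(4)*conj(1) + 8*(-1)*conj(1) + 6*(-2)*conj(-1)]
      = (1/24)[(8) + (0) + (12) + (-8) + (12)] = 24/24 = 1
  <chi_rho, chi_3> = (1/24)[1*(8)*conj(2) + 6*(0)*conj(0) + 3*(4)*conj(2) + 8*(-1)*conj(-1) + 6*(-2)*conj(0)]
      = (1/24)[(16) + (0) + (24) + (8) + (0)] = 48/24 = 2
  <chi_rho, chi_4> = (1/24)[1*(8)*conj(3) + 6*(0)*conj(1) + 3*(4)*conj(-1) + 8*(-1)*conj(0) + 6*(-2)*conj(-1)]
      = (1/24)[(24) + (0) + (-12) + (0) + (12)] = 24/24 = 1
  <chi_rho, chi_5> = (1/24)[1*(8)*conj(3) + 6*(0)*conj(-1) + 3*(4)*conj(-1) + 8*(-1)*conj(0) + 6*(-2)*conj(1)]
      = (1/24)[(24) + (0) + (-12) + (0) + (-12)] = 0/24 = 0
Dimension check: dim(rho) = sum (mult * dim) = 0*1 + 1*1 + 2*2 + 1*3 + 0*3 = 8 = chi_rho(e) = 8.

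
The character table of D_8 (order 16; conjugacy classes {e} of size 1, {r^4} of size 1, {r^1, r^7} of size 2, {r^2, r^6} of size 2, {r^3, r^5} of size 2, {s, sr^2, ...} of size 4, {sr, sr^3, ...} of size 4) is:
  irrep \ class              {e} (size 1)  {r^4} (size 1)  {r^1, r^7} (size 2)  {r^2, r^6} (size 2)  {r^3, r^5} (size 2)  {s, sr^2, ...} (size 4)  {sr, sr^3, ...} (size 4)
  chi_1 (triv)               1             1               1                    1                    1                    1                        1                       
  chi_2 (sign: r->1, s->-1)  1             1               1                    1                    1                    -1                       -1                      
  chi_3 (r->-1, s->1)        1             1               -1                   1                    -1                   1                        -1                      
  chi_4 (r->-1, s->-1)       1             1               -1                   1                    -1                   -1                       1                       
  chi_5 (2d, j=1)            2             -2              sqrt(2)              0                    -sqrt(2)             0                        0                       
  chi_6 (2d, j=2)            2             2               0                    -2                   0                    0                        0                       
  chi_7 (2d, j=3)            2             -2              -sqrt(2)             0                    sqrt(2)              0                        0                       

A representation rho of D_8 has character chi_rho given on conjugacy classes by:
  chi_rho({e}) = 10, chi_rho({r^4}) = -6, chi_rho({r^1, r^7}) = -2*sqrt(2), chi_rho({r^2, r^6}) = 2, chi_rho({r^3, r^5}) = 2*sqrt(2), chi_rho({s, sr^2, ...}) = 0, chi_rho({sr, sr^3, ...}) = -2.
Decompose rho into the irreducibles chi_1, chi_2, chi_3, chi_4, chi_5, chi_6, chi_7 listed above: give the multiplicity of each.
Multiplicities: chi_1: 0, chi_2: 1, chi_3: 1, chi_4: 0, chi_5: 1, chi_6: 0, chi_7: 3.

Argument: Use <chi_rho, chi> = (1/|G|) sum_C |C| * chi_rho(C) * conj(chi(C)) with |G| = 16 for each irreducible chi in the table:
  <chi_rho, chi_1> = (1/16)[1*(10)*conj(1) + 1*(-6)*conj(1) + 2*(-2*sqrt(2))*conj(1) + 2*(2)*conj(1) + 2*(2*sqrt(2))*conj(1) + 4*(0)*conj(1) + 4*(-2)*conj(1)]
      = (1/16)[(10) + (-6) + (-4*sqrt(2)) + (4) + (4*sqrt(2)) + (0) + (-8)] = 0/16 = 0
  <chi_rho, chi_2> = (1/16)[1*(10)*conj(1) + 1*(-6)*conj(1) + 2*(-2*sqrt(2))*conj(1) + 2*(2)*conj(1) + 2*(2*sqrt(2))*conj(1) + 4*(0)*conj(-1) + 4*(-2)*conj(-1)]
      = (1/16)[(10) + (-6) + (-4*sqrt(2)) + (4) + (4*sqrt(2)) + (0) + (8)] = 16/16 = 1
  <chi_rho, chi_3> = (1/16)[1*(10)*conj(1) + 1*(-6)*conj(1) + 2*(-2*sqrt(2))*conj(-1) + 2*(2)*conj(1) + 2*(2*sqrt(2))*conj(-1) + 4*(0)*conj(1) + 4*(-2)*conj(-1)]
      = (1/16)[(10) + (-6) + (4*sqrt(2)) + (4) + (-4*sqrt(2)) + (0) + (8)] = 16/16 = 1
  <chi_rho, chi_4> = (1/16)[1*(10)*conj(1) + 1*(-6)*conj(1) + 2*(-2*sqrt(2))*conj(-1) + 2*(2)*conj(1) + 2*(2*sqrt(2))*conj(-1) + 4*(0)*conj(-1) + 4*(-2)*conj(1)]
      = (1/16)[(10) + (-6) + (4*sqrt(2)) + (4) + (-4*sqrt(2)) + (0) + (-8)] = 0/16 = 0
  <chi_rho, chi_5> = (1/16)[1*(10)*conj(2) + 1*(-6)*conj(-2) + 2*(-2*sqrt(2))*conj(sqrt(2)) + 2*(2)*conj(0) + 2*(2*sqrt(2))*conj(-sqrt(2)) + 4*(0)*conj(0) + 4*(-2)*conj(0)]
      = (1/16)[(20) + (12) + (-8) + (0) + (-8) + (0) + (0)] = 16/16 = 1
  <chi_rho, chi_6> = (1/16)[1*(10)*conj(2) + 1*(-6)*conj(2) + 2*(-2*sqrt(2))*conj(0) + 2*(2)*conj(-2) + 2*(2*sqrt(2))*conj(0) + 4*(0)*conj(0) + 4*(-2)*conj(0)]
      = (1/16)[(20) + (-12) + (0) + (-8) + (0) + (0) + (0)] = 0/16 = 0
  <chi_rho, chi_7> = (1/16)[1*(10)*conj(2) + 1*(-6)*conj(-2) + 2*(-2*sqrt(2))*conj(-sqrt(2)) + 2*(2)*conj(0) + 2*(2*sqrt(2))*conj(sqrt(2)) + 4*(0)*conj(0) + 4*(-2)*conj(0)]
      = (1/16)[(20) + (12) + (8) + (0) + (8) + (0) + (0)] = 48/16 = 3
Dimension check: dim(rho) = sum (mult * dim) = 0*1 + 1*1 + 1*1 + 0*1 + 1*2 + 0*2 + 3*2 = 10 = chi_rho(e) = 10.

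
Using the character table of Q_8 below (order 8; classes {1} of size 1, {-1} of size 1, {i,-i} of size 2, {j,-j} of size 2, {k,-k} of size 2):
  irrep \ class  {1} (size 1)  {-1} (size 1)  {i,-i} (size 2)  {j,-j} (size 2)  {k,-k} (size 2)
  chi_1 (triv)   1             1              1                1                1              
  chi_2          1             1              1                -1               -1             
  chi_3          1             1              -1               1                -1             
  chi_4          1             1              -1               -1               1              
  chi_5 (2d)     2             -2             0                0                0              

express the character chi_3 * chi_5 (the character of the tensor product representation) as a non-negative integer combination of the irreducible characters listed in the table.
chi_3 tensor chi_5 = chi_5 (all other irreducibles have multiplicity 0).

Proof sketch: The character of a tensor product is the pointwise product (chi_3 * chi_5)(C) = chi_3(C) * chi_5(C):
  {1}: (1)*(2), {-1}: (1)*(-2), {i,-i}: (-1)*(0), {j,-j}: (1)*(0), {k,-k}: (-1)*(0)
so (chi_3 * chi_5) takes values
  {1} -> 2, {-1} -> -2, {i,-i} -> 0, {j,-j} -> 0, {k,-k} -> 0.
Now take the inner product of this character with each irreducible chi from the table, <chi_3*chi_5, chi> = (1/8) sum_C |C| (chi_3*chi_5)(C) conj(chi(C)):
  <chi_3*chi_5, chi_1> = (1/8)[1*(2)*conj(1) + 1*(-2)*conj(1) + 2*(0)*conj(1) + 2*(0)*conj(1) + 2*(0)*conj(1)]
      = (1/8)[(2) + (-2) + (0) + (0) + (0)] = 0/8 = 0
  <chi_3*chi_5, chi_2> = (1/8)[1*(2)*conj(1) + 1*(-2)*conj(1) + 2*(0)*conj(1) + 2*(0)*conj(-1) + 2*(0)*conj(-1)]
      = (1/8)[(2) + (-2) + (0) + (0) + (0)] = 0/8 = 0
  <chi_3*chi_5, chi_3> = (1/8)[1*(2)*conj(1) + 1*(-2)*conj(1) + 2*(0)*conj(-1) + 2*(0)*conj(1) + 2*(0)*conj(-1)]
      = (1/8)[(2) + (-2) + (0) + (0) + (0)] = 0/8 = 0
  <chi_3*chi_5, chi_4> = (1/8)[1*(2)*conj(1) + 1*(-2)*conj(1) + 2*(0)*conj(-1) + 2*(0)*conj(-1) + 2*(0)*conj(1)]
      = (1/8)[(2) + (-2) + (0) + (0) + (0)] = 0/8 = 0
  <chi_3*chi_5, chi_5> = (1/8)[1*(2)*conj(2) + 1*(-2)*conj(-2) + 2*(0)*conj(0) + 2*(0)*conj(0) + 2*(0)*conj(0)]
      = (1/8)[(4) + (4) + (0) + (0) + (0)] = 8/8 = 1
Hence the multiplicities are chi_5: 1. Dimension check: dim(chi_3)*dim(chi_5) = 1*2 = 2 and sum (mult * dim) = 1*2 = 2.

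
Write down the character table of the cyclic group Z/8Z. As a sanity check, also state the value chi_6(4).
Character table of Z/8Z (irreps indexed chi_0,...,chi_7 with chi_k(m) = zeta_8^(k*m), zeta_8 = exp(2*pi*i/8)):
  irrep \ class  {0} (size 1)  {1} (size 1)    {2} (size 1)  {3} (size 1)    {4} (size 1)  {5} (size 1)    {6} (size 1)  {7} (size 1)  
  chi_0          1             1               1             1               1             1               1             1             
  chi_1          1             exp(I*pi/4)     I             exp(3*I*pi/4)   -1            exp(-3*I*pi/4)  -I            exp(-I*pi/4)  
  chi_2          1             I               -1            -I              1             I               -1            -I            
  chi_3          1             exp(3*I*pi/4)   -I            exp(I*pi/4)     -1            exp(-I*pi/4)    I             exp(-3*I*pi/4)
  chi_4          1             -1              1             -1              1             -1              1             -1            
  chi_5          1             exp(-3*I*pi/4)  I             exp(-I*pi/4)    -1            exp(I*pi/4)     -I            exp(3*I*pi/4) 
  chi_6          1             -I              -1            I               1             -I              -1            I             
  chi_7          1             exp(-I*pi/4)    -I            exp(-3*I*pi/4)  -1            exp(3*I*pi/4)   I             exp(I*pi/4)   

Spot check: chi_6(4) = zeta_8^(6*4) = zeta_8^24 = 1.

Derivation: Z/8Z is abelian, so all 8 irreducible complex representations are 1-dimensional. They are given by chi_k(m) = zeta_8^(k*m) for k = 0,...,7. Row orthogonality: sum_m chi_k(m) conj(chi_l(m)) = 8 * [k = l].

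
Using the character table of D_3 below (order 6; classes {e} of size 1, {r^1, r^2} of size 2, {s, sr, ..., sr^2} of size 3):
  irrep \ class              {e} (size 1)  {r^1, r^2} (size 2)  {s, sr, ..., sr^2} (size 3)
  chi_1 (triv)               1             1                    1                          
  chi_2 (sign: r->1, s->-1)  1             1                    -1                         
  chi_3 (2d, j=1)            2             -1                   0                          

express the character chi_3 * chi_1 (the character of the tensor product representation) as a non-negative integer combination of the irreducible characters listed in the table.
chi_3 tensor chi_1 = chi_3 (all other irreducibles have multiplicity 0).

Working: The character of a tensor product is the pointwise product (chi_3 * chi_1)(C) = chi_3(C) * chi_1(C):
  {e}: (2)*(1), {r^1, r^2}: (-1)*(1), {s, sr, ..., sr^2}: (0)*(1)
so (chi_3 * chi_1) takes values
  {e} -> 2, {r^1, r^2} -> -1, {s, sr, ..., sr^2} -> 0.
Now take the inner product of this character with each irreducible chi from the table, <chi_3*chi_1, chi> = (1/6) sum_C |C| (chi_3*chi_1)(C) conj(chi(C)):
  <chi_3*chi_1, chi_1> = (1/6)[1*(2)*conj(1) + 2*(-1)*conj(1) + 3*(0)*conj(1)]
      = (1/6)[(2) + (-2) + (0)] = 0/6 = 0
  <chi_3*chi_1, chi_2> = (1/6)[1*(2)*conj(1) + 2*(-1)*conj(1) + 3*(0)*conj(-1)]
      = (1/6)[(2) + (-2) + (0)] = 0/6 = 0
  <chi_3*chi_1, chi_3> = (1/6)[1*(2)*conj(2) + 2*(-1)*conj(-1) + 3*(0)*conj(0)]
      = (1/6)[(4) + (2) + (0)] = 6/6 = 1
Hence the multiplicities are chi_3: 1. Dimension check: dim(chi_3)*dim(chi_1) = 2*1 = 2 and sum (mult * dim) = 1*2 = 2.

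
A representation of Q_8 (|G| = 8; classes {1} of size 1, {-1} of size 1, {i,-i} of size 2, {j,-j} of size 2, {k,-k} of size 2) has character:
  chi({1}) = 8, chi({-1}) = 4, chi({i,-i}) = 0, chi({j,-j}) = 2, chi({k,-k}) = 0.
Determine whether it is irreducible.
Not irreducible (reducible): <chi, chi> = 11 > 1.

Explanation: <chi, chi> = (1/|G|) sum_C |C| * |chi(C)|^2 = (1/8)[1*|8|^2 + 1*|4|^2 + 2*|0|^2 + 2*|2|^2 + 2*|0|^2]
  = (1/8)[(64) + (16) + (0) + (8) + (0)] = 88/8 = 11.
A character is irreducible iff <chi, chi> = 1, so this representation is reducible.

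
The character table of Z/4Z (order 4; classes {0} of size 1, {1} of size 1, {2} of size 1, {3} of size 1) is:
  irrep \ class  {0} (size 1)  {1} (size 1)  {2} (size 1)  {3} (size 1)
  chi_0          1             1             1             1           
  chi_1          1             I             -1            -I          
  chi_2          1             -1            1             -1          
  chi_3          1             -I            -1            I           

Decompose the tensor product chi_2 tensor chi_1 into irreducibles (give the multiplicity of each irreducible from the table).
chi_2 tensor chi_1 = chi_3 (all other irreducibles have multiplicity 0).

Why: The character of a tensor product is the pointwise product (chi_2 * chi_1)(C) = chi_2(C) * chi_1(C):
  {0}: (1)*(1), {1}: (-1)*(I), {2}: (1)*(-1), {3}: (-1)*(-I)
so (chi_2 * chi_1) takes values
  {0} -> 1, {1} -> -I, {2} -> -1, {3} -> I.
Now take the inner product of this character with each irreducible chi from the table, <chi_2*chi_1, chi> = (1/4) sum_C |C| (chi_2*chi_1)(C) conj(chi(C)):
  <chi_2*chi_1, chi_0> = (1/4)[1*(1)*conj(1) + 1*(-I)*conj(1) + 1*(-1)*conj(1) + 1*(I)*conj(1)]
      = (1/4)[(1) + (-I) + (-1) + (I)] = 0/4 = 0
  <chi_2*chi_1, chi_1> = (1/4)[1*(1)*conj(1) + 1*(-I)*conj(I) + 1*(-1)*conj(-1) + 1*(I)*conj(-I)]
      = (1/4)[(1) + (-1) + (1) + (-1)] = 0/4 = 0
  <chi_2*chi_1, chi_2> = (1/4)[1*(1)*conj(1) + 1*(-I)*conj(-1) + 1*(-1)*conj(1) + 1*(I)*conj(-1)]
      = (1/4)[(1) + (I) + (-1) + (-I)] = 0/4 = 0
  <chi_2*chi_1, chi_3> = (1/4)[1*(1)*conj(1) + 1*(-I)*conj(-I) + 1*(-1)*conj(-1) + 1*(I)*conj(I)]
      = (1/4)[(1) + (1) + (1) + (1)] = 4/4 = 1
(Exp terms are combined using exp(i*s)*conj(exp(i*t)) = exp(i*(s-t)), and sums of them are collapsed using the identity that for every m > 1 the m distinct m-th roots of unity sum to 0, e.g. 1 + exp(2*I*pi/3) + exp(-2*I*pi/3) = 0.)
Hence the multiplicities are chi_3: 1. Dimension check: dim(chi_2)*dim(chi_1) = 1*1 = 1 and sum (mult * dim) = 1*1 = 1.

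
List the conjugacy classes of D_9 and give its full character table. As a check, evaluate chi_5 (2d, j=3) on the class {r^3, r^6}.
Conjugacy classes: {e} of size 1, {r^1, r^8} of size 2, {r^2, r^7} of size 2, {r^3, r^6} of size 2, {r^4, r^5} of size 2, {s, sr, ..., sr^8} of size 9.
Character table:
  irrep \ class              {e} (size 1)  {r^1, r^8} (size 2)  {r^2, r^7} (size 2)  {r^3, r^6} (size 2)  {r^4, r^5} (size 2)  {s, sr, ..., sr^8} (size 9)
  chi_1 (triv)               1             1                    1                    1                    1                    1                          
  chi_2 (sign: r->1, s->-1)  1             1                    1                    1                    1                    -1                         
  chi_3 (2d, j=1)            2             2*cos(2*pi/9)        2*cos(4*pi/9)        -1                   -2*cos(pi/9)         0                          
  chi_4 (2d, j=2)            2             2*cos(4*pi/9)        -2*cos(pi/9)         -1                   2*cos(2*pi/9)        0                          
  chi_5 (2d, j=3)            2             -1                   -1                   2                    -1                   0                          
  chi_6 (2d, j=4)            2             -2*cos(pi/9)         2*cos(2*pi/9)        -1                   2*cos(4*pi/9)        0                          

Spot check: chi_5 (2d, j=3) on {r^3, r^6} = 2.

Reasoning: D_9 has order 2*9 = 18 with 6 conjugacy classes, hence 6 irreducibles. Sum of squared dims 1 + 1 + 4 + 4 + 4 + 4 = 18 = |G|. Linear characters come from the abelianisation; the 2-dimensional irreps have character r^k -> 2*cos(2*pi*j*k/9), reflections -> 0.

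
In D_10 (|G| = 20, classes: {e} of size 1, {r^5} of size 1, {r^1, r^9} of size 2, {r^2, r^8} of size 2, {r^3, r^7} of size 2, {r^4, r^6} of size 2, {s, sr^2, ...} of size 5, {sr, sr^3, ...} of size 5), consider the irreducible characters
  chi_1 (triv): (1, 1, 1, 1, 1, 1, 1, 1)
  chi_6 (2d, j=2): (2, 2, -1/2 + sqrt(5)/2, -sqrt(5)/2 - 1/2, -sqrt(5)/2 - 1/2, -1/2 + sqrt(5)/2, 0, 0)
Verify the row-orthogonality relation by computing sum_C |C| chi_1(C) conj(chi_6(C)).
Sum = 0; so <chi_1, chi_6> = 0 (distinct irreducibles are orthogonal).

Why: Compute term by term over conjugacy classes (|C| * chi_1(C) * conj(chi_6(C))):
  1*(1)*conj(2) + 1*(1)*conj(2) + 2*(1)*conj(-1/2 + sqrt(5)/2) + 2*(1)*conj(-sqrt(5)/2 - 1/2) + 2*(1)*conj(-sqrt(5)/2 - 1/2) + 2*(1)*conj(-1/2 + sqrt(5)/2) + 5*(1)*conj(0) + 5*(1)*conj(0)
  = (2) + (2) + (-1 + sqrt(5)) + (-sqrt(5) - 1) + (-sqrt(5) - 1) + (-1 + sqrt(5)) + (0) + (0)
  = 0.
Dividing by |G| = 20 gives 0/20 = 0, matching the row-orthogonality relation <chi_1, chi_6> = [chi_1 = chi_6].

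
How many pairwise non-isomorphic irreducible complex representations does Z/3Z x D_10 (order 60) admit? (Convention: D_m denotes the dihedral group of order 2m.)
24

Why: The number of irreducible complex representations of a finite group equals its number of conjugacy classes. For a direct product, #classes(G x H) = #classes(G) * #classes(H). Z/3Z has 3 classes (abelian), D_10 has 8 classes, so 3 * 8 = 24, so Z/3Z x D_10 (order 60) has exactly 24 irreducible complex representations.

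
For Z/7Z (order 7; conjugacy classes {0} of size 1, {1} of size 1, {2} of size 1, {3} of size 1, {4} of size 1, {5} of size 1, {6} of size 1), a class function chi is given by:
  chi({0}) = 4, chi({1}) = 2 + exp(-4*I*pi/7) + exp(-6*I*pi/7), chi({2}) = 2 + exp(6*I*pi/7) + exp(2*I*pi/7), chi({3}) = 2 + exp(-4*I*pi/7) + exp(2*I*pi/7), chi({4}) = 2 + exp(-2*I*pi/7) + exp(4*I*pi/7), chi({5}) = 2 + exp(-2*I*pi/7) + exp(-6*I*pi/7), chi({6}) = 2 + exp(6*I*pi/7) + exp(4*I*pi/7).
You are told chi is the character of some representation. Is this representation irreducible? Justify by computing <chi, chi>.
Not irreducible (reducible): <chi, chi> = 6 > 1.

Working: <chi, chi> = (1/|G|) sum_C |C| * |chi(C)|^2 = (1/7)[1*|4|^2 + 1*|2 + exp(-4*I*pi/7) + exp(-6*I*pi/7)|^2 + 1*|2 + exp(6*I*pi/7) + exp(2*I*pi/7)|^2 + 1*|2 + exp(-4*I*pi/7) + exp(2*I*pi/7)|^2 + 1*|2 + exp(-2*I*pi/7) + exp(4*I*pi/7)|^2 + 1*|2 + exp(-2*I*pi/7) + exp(-6*I*pi/7)|^2 + 1*|2 + exp(6*I*pi/7) + exp(4*I*pi/7)|^2]
  = (1/7)[(16) + (6 + 2*exp(-4*I*pi/7) + 2*exp(-6*I*pi/7) + exp(-2*I*pi/7) + exp(2*I*pi/7) + 2*exp(6*I*pi/7) + 2*exp(4*I*pi/7)) + (6 + 2*exp(-2*I*pi/7) + exp(-4*I*pi/7) + 2*exp(-6*I*pi/7) + 2*exp(6*I*pi/7) + exp(4*I*pi/7) + 2*exp(2*I*pi/7)) + (6 + 2*exp(-4*I*pi/7) + 2*exp(-2*I*pi/7) + exp(-6*I*pi/7) + exp(6*I*pi/7) + 2*exp(2*I*pi/7) + 2*exp(4*I*pi/7)) + (6 + 2*exp(-4*I*pi/7) + 2*exp(-2*I*pi/7) + exp(-6*I*pi/7) + exp(6*I*pi/7) + 2*exp(2*I*pi/7) + 2*exp(4*I*pi/7)) + (6 + 2*exp(-2*I*pi/7) + exp(-4*I*pi/7) + 2*exp(-6*I*pi/7) + 2*exp(6*I*pi/7) + exp(4*I*pi/7) + 2*exp(2*I*pi/7)) + (6 + 2*exp(-4*I*pi/7) + 2*exp(-6*I*pi/7) + exp(-2*I*pi/7) + exp(2*I*pi/7) + 2*exp(6*I*pi/7) + 2*exp(4*I*pi/7))] = 42/7 = 6.
(Exp terms are combined using exp(i*s)*conj(exp(i*t)) = exp(i*(s-t)), and sums of them are collapsed using the identity that for every m > 1 the m distinct m-th roots of unity sum to 0, e.g. 1 + exp(2*I*pi/3) + exp(-2*I*pi/3) = 0.)
A character is irreducible iff <chi, chi> = 1, so this representation is reducible.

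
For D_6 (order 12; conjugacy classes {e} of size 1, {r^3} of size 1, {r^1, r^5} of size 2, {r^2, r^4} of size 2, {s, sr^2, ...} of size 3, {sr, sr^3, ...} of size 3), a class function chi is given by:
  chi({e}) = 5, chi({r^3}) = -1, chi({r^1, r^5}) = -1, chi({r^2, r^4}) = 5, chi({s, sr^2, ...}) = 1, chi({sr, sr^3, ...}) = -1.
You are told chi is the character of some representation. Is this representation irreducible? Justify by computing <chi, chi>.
Not irreducible (reducible): <chi, chi> = 7 > 1.

Why: <chi, chi> = (1/|G|) sum_C |C| * |chi(C)|^2 = (1/12)[1*|5|^2 + 1*|-1|^2 + 2*|-1|^2 + 2*|5|^2 + 3*|1|^2 + 3*|-1|^2]
  = (1/12)[(25) + (1) + (2) + (50) + (3) + (3)] = 84/12 = 7.
A character is irreducible iff <chi, chi> = 1, so this representation is reducible.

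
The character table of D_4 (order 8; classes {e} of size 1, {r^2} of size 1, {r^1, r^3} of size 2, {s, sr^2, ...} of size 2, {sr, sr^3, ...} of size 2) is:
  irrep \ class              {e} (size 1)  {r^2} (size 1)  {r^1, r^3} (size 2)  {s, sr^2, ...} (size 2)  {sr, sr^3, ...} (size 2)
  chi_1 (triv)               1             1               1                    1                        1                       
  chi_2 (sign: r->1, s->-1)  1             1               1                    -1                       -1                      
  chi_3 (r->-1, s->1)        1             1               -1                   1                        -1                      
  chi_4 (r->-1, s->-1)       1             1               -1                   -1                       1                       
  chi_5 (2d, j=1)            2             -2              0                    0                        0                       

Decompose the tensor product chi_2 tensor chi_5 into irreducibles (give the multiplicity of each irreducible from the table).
chi_2 tensor chi_5 = chi_5 (all other irreducibles have multiplicity 0).

Details: The character of a tensor product is the pointwise product (chi_2 * chi_5)(C) = chi_2(C) * chi_5(C):
  {e}: (1)*(2), {r^2}: (1)*(-2), {r^1, r^3}: (1)*(0), {s, sr^2, ...}: (-1)*(0), {sr, sr^3, ...}: (-1)*(0)
so (chi_2 * chi_5) takes values
  {e} -> 2, {r^2} -> -2, {r^1, r^3} -> 0, {s, sr^2, ...} -> 0, {sr, sr^3, ...} -> 0.
Now take the inner product of this character with each irreducible chi from the table, <chi_2*chi_5, chi> = (1/8) sum_C |C| (chi_2*chi_5)(C) conj(chi(C)):
  <chi_2*chi_5, chi_1> = (1/8)[1*(2)*conj(1) + 1*(-2)*conj(1) + 2*(0)*conj(1) + 2*(0)*conj(1) + 2*(0)*conj(1)]
      = (1/8)[(2) + (-2) + (0) + (0) + (0)] = 0/8 = 0
  <chi_2*chi_5, chi_2> = (1/8)[1*(2)*conj(1) + 1*(-2)*conj(1) + 2*(0)*conj(1) + 2*(0)*conj(-1) + 2*(0)*conj(-1)]
      = (1/8)[(2) + (-2) + (0) + (0) + (0)] = 0/8 = 0
  <chi_2*chi_5, chi_3> = (1/8)[1*(2)*conj(1) + 1*(-2)*conj(1) + 2*(0)*conj(-1) + 2*(0)*conj(1) + 2*(0)*conj(-1)]
      = (1/8)[(2) + (-2) + (0) + (0) + (0)] = 0/8 = 0
  <chi_2*chi_5, chi_4> = (1/8)[1*(2)*conj(1) + 1*(-2)*conj(1) + 2*(0)*conj(-1) + 2*(0)*conj(-1) + 2*(0)*conj(1)]
      = (1/8)[(2) + (-2) + (0) + (0) + (0)] = 0/8 = 0
  <chi_2*chi_5, chi_5> = (1/8)[1*(2)*conj(2) + 1*(-2)*conj(-2) + 2*(0)*conj(0) + 2*(0)*conj(0) + 2*(0)*conj(0)]
      = (1/8)[(4) + (4) + (0) + (0) + (0)] = 8/8 = 1
Hence the multiplicities are chi_5: 1. Dimension check: dim(chi_2)*dim(chi_5) = 1*2 = 2 and sum (mult * dim) = 1*2 = 2.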